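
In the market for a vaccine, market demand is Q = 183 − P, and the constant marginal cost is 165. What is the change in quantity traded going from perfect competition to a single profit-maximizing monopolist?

Q falls by 9

Inverting demand: P = 183 − Q.
Competitive firms price at marginal cost: P = 165, giving Q = 18.
A monopolist chooses Q where MR = MC. MR = 183 − 2Q; setting this equal to 165 gives Q = 9 and P = 174.
Change in quantity traded: 9 − 18 = −9.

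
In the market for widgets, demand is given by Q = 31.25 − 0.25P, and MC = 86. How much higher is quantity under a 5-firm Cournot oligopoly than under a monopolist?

Inverting demand: P = 125 − 4Q.
Monopoly sets MR = MC: 125 − 8Q = 86 ⇒ Q = 4.875, P = 125 − 4·4.875 = 105.5.
Cournot with 5 identical firms: the symmetric best-response condition is 125 − 24q = 86. Each firm produces q = 1.625, total output Q = 8.125, price P = 92.5.
Change in quantity: 8.125 − 4.875 = 3.25.

Q rises by 3.25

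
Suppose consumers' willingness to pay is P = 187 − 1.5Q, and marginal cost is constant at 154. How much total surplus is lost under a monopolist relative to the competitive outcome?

DWL = 90.75

Under competition P = MC = 154, so Q = (187 − 154)/1.5 = 22.
A monopolist chooses Q where MR = MC. MR = 187 − 3Q; setting this equal to 154 gives Q = 11 and P = 170.5.
DWL is the triangle between Q = 11 and Q = 22: ½·(22 − 11)·(170.5 − 154) = 90.75.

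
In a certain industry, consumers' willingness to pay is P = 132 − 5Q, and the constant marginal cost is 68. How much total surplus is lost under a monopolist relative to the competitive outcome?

DWL = 102.4

Under competition P = MC = 68, so Q = (132 − 68)/5 = 12.8.
The monopolist equates marginal revenue to marginal cost: 132 − 10Q = 68, so Q = 6.4. From demand, P = 100.
DWL is the triangle between Q = 6.4 and Q = 12.8: ½·(12.8 − 6.4)·(100 − 68) = 102.4.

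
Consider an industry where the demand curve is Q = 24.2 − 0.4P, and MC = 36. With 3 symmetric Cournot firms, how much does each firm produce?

Inverting demand: P = 60.5 − 2.5Q.
Cournot with 3 identical firms: the symmetric best-response condition is 60.5 − 10q = 36. Each firm produces q = 2.45, total output Q = 7.35, price P = 42.125.

q_i = 2.45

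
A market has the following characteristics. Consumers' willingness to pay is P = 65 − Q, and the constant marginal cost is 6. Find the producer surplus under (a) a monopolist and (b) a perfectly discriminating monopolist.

Monopoly: PS = 870.25; Perfect PD: PS = 1740.5

The monopolist equates marginal revenue to marginal cost: 65 − 2Q = 6, so Q = 29.5. From demand, P = 35.5.
PS = (35.5 − 6)·29.5 = 870.25.
Under first-degree price discrimination the firm charges each unit its demand price and produces up to where P = MC, i.e. Q = 59. Consumer surplus is zero; producer surplus equals total surplus.
PS = ½·(65 − 6)·59 = 1740.5.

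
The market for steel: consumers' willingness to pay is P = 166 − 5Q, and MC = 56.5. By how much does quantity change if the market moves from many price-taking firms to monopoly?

Competitive firms price at marginal cost: P = 56.5, giving Q = 21.9.
Monopoly sets MR = MC: 166 − 10Q = 56.5 ⇒ Q = 10.95, P = 166 − 5·10.95 = 111.25.
Change in quantity: 10.95 − 21.9 = −10.95.

Q falls by 10.95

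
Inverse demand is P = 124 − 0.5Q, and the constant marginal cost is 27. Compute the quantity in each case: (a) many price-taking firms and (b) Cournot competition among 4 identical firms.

Perfect competition: P = MC = 27, so 124 − 0.5Q = 27 and Q = 194.
Cournot with 4 identical firms: the symmetric best-response condition is 124 − 2.5q = 27. Each firm produces q = 38.8, total output Q = 155.2, price P = 46.4.

Competition: Q = 194; Cournot: Q = 155.2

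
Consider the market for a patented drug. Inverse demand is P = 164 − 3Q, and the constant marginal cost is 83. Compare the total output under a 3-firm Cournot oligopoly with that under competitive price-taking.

Cournot: Q = 20.25; Competition: Q = 27

In a 3-firm Cournot equilibrium, symmetry and the first-order condition give q = (164 − 83)/(12) = 6.75. So Q = 20.25 and P = 103.25.
Competitive firms price at marginal cost: P = 83, giving Q = 27.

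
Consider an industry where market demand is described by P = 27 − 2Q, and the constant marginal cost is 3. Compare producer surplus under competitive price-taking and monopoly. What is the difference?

Producer surplus rises by 72

Under competition P = MC = 3, so Q = (27 − 3)/2 = 12.
PS = (3 − 3)·12 = 0.
A monopolist chooses Q where MR = MC. MR = 27 − 4Q; setting this equal to 3 gives Q = 6 and P = 15.
PS = (15 − 3)·6 = 72.
Change in producer surplus: 72 − 0 = 72.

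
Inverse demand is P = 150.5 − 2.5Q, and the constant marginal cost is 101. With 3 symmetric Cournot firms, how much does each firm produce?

With 3 symmetric Cournot firms, each firm's FOC gives 150.5 − 10q = 101, so q = 4.95, Q = 3·4.95 = 14.85, and P = 113.375.

q_i = 4.95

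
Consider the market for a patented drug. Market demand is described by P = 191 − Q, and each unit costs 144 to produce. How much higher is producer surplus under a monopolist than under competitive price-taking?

PS rises by 552.25

Under competition P = MC = 144, so Q = (191 − 144)/1 = 47.
PS = (144 − 144)·47 = 0.
Monopoly sets MR = MC: 191 − 2Q = 144 ⇒ Q = 23.5, P = 191 − 23.5 = 167.5.
PS = (167.5 − 144)·23.5 = 552.25.
Change in producer surplus: 552.25 − 0 = 552.25.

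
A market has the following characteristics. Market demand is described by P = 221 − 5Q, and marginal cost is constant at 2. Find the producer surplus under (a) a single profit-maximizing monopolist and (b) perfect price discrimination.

Monopoly: PS = 2398.05; Perfect PD: PS = 4796.1

Monopoly sets MR = MC: 221 − 10Q = 2 ⇒ Q = 21.9, P = 221 − 5·21.9 = 111.5.
PS = (111.5 − 2)·21.9 = 2398.05.
Under first-degree price discrimination the firm charges each unit its demand price and produces up to where P = MC, i.e. Q = 43.8. Consumer surplus is zero; producer surplus equals total surplus.
PS = ½·(221 − 2)·43.8 = 4796.1.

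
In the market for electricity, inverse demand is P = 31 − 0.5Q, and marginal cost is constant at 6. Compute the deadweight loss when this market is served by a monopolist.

DWL = 156.25

Competitive firms price at marginal cost: P = 6, giving Q = 50.
Monopoly sets MR = MC: 31 − Q = 6 ⇒ Q = 25, P = 31 − 0.5·25 = 18.5.
DWL is the triangle between Q = 25 and Q = 50: ½·(50 − 25)·(18.5 − 6) = 156.25.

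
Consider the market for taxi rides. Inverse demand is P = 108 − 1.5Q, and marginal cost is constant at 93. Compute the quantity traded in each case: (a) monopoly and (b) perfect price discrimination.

Monopoly: Q = 5; Perfect PD: Q = 10

A monopolist chooses Q where MR = MC. MR = 108 − 3Q; setting this equal to 93 gives Q = 5 and P = 100.5.
With perfect price discrimination, output is the efficient level Q = 10 (where demand meets MC), but every buyer pays their willingness to pay: CS = 0 and PS = total surplus.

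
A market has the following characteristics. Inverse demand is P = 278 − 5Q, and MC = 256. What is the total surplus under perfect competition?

TS = 48.4

Perfect competition: P = MC = 256, so 278 − 5Q = 256 and Q = 4.4.
CS = ½·(278 − 256)·4.4 = 48.4; PS = (256 − 256)·4.4 = 0; TS = 48.4.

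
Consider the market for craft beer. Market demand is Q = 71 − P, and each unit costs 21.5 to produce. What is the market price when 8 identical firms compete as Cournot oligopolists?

Inverting demand: P = 71 − Q.
Cournot with 8 identical firms: the symmetric best-response condition is 71 − 9q = 21.5. Each firm produces q = 5.5, total output Q = 44, price P = 27.

P = 27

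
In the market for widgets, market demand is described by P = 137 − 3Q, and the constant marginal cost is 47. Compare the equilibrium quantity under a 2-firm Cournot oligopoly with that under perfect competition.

With 2 symmetric Cournot firms, each firm's FOC gives 137 − 9q = 47, so q = 10, Q = 2·10 = 20, and P = 77.
Under competition P = MC = 47, so Q = (137 − 47)/3 = 30.

Cournot: Q = 20; Competition: Q = 30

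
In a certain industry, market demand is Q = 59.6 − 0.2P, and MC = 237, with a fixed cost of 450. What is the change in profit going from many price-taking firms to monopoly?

π rises by 186.05

Inverting demand: P = 298 − 5Q.
Under competition P = MC = 237, so Q = (298 − 237)/5 = 12.2.
Profit = (237 − 237)·12.2 − 450 = −450.
A monopolist chooses Q where MR = MC. MR = 298 − 10Q; setting this equal to 237 gives Q = 6.1 and P = 267.5.
Profit = (267.5 − 237)·6.1 − 450 = −263.95.
Change in profit: −263.95 − −450 = 186.05.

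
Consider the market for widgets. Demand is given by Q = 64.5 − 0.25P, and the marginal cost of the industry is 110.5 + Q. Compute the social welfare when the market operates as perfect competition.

TS = 2175.625

Inverting demand: P = 258 − 4Q.
Under competition P = MC: 258 − 4Q = 110.5 + Q ⇒ Q = 29.5, P = 140.
CS = ½·(258 − 140)·29.5 = 1740.5; PS = (140·29.5 − 110.5·29.5 − ½·1·29.5²) = 435.125; TS = 2175.625.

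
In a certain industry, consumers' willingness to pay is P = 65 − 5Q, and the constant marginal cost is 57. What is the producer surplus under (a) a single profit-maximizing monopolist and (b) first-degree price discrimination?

Monopoly: PS = 3.2; Perfect PD: PS = 6.4

Monopoly sets MR = MC: 65 − 10Q = 57 ⇒ Q = 0.8, P = 65 − 5·0.8 = 61.
PS = (61 − 57)·0.8 = 3.2.
A perfectly discriminating monopolist sells every unit with P(Q) ≥ MC(Q), so output equals the competitive quantity Q = 1.6. Each buyer pays their reservation price, so CS = 0 and the firm captures all surplus.
PS = ½·(65 − 57)·1.6 = 6.4.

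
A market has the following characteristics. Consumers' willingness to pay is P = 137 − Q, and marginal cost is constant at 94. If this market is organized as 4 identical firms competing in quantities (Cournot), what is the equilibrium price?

Cournot with 4 identical firms: the symmetric best-response condition is 137 − 5q = 94. Each firm produces q = 8.6, total output Q = 34.4, price P = 102.6.

P = 102.6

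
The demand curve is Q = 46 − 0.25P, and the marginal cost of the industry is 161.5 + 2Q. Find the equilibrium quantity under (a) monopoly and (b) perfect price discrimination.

Inverting demand: P = 184 − 4Q.
The monopolist equates marginal revenue to marginal cost: 184 − 8Q = 161.5 + 2Q, so Q = 2.25. From demand, P = 175.
With perfect price discrimination, output is the efficient level Q = 3.75 (where demand meets MC), but every buyer pays their willingness to pay: CS = 0 and PS = total surplus.

Monopoly: Q = 2.25; Perfect PD: Q = 3.75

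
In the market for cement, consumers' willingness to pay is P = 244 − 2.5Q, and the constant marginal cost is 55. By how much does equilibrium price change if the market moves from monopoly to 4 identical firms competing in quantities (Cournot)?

Equilibrium price falls by 56.7

The monopolist equates marginal revenue to marginal cost: 244 − 5Q = 55, so Q = 37.8. From demand, P = 149.5.
Cournot with 4 identical firms: the symmetric best-response condition is 244 − 12.5q = 55. Each firm produces q = 15.12, total output Q = 60.48, price P = 92.8.
Change in equilibrium price: 92.8 − 149.5 = −56.7.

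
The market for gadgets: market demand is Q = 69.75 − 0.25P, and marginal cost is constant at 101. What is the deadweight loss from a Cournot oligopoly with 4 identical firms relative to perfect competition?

DWL = 158.42

Inverting demand: P = 279 − 4Q.
Perfect competition: P = MC = 101, so 279 − 4Q = 101 and Q = 44.5.
With 4 symmetric Cournot firms, each firm's FOC gives 279 − 20q = 101, so q = 8.9, Q = 4·8.9 = 35.6, and P = 136.6.
DWL is the triangle between Q = 35.6 and Q = 44.5: ½·(44.5 − 35.6)·(136.6 − 101) = 158.42.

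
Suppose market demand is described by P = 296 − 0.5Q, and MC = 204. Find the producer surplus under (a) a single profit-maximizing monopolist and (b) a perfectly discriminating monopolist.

Monopoly: PS = 4232; Perfect PD: PS = 8464

The monopolist equates marginal revenue to marginal cost: 296 − Q = 204, so Q = 92. From demand, P = 250.
PS = (250 − 204)·92 = 4232.
A perfectly discriminating monopolist sells every unit with P(Q) ≥ MC(Q), so output equals the competitive quantity Q = 184. Each buyer pays their reservation price, so CS = 0 and the firm captures all surplus.
PS = ½·(296 − 204)·184 = 8464.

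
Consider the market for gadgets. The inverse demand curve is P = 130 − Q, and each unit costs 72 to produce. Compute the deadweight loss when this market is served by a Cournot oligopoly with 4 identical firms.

Under competition P = MC = 72, so Q = (130 − 72)/1 = 58.
Cournot with 4 identical firms: the symmetric best-response condition is 130 − 5q = 72. Each firm produces q = 11.6, total output Q = 46.4, price P = 83.6.
DWL is the triangle between Q = 46.4 and Q = 58: ½·(58 − 46.4)·(83.6 − 72) = 67.28.

DWL = 67.28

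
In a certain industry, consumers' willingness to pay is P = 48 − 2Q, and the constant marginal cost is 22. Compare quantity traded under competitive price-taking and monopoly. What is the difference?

Q falls by 6.5

Under competition P = MC = 22, so Q = (48 − 22)/2 = 13.
Monopoly sets MR = MC: 48 − 4Q = 22 ⇒ Q = 6.5, P = 48 − 2·6.5 = 35.
Change in quantity traded: 6.5 − 13 = −6.5.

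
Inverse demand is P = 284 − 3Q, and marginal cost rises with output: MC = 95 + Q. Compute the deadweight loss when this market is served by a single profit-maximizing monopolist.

DWL = 820.125

Competitive equilibrium sets price equal to marginal cost: 284 − 3Q = 95 + Q, so Q = 47.25 and P = 142.25.
The monopolist equates marginal revenue to marginal cost: 284 − 6Q = 95 + Q, so Q = 27. From demand, P = 203.
CS = ½·(284 − 142.25)·47.25 = 107163/32; PS = (142.25·47.25 − 95·47.25 − ½·1·47.25²) = 35721/32; TS = 4465.125.
CS = ½·(284 − 203)·27 = 1093.5; PS = (203·27 − 95·27 − ½·1·27²) = 2551.5; TS = 3645.
DWL = 4465.125 − 3645 = 820.125.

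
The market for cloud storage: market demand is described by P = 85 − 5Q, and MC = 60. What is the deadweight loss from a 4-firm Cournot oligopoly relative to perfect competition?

Competitive firms price at marginal cost: P = 60, giving Q = 5.
Cournot with 4 identical firms: the symmetric best-response condition is 85 − 25q = 60. Each firm produces q = 1, total output Q = 4, price P = 65.
DWL is the triangle between Q = 4 and Q = 5: ½·(5 − 4)·(65 − 60) = 2.5.

DWL = 2.5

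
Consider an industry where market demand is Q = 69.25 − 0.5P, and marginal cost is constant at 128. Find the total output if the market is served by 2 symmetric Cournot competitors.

Inverting demand: P = 138.5 − 2Q.
With 2 symmetric Cournot firms, each firm's FOC gives 138.5 − 6q = 128, so q = 1.75, Q = 2·1.75 = 3.5, and P = 131.5.

Q = 3.5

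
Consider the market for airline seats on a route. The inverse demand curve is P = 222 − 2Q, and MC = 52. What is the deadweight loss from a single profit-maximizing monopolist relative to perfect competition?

Under competition P = MC = 52, so Q = (222 − 52)/2 = 85.
The monopolist equates marginal revenue to marginal cost: 222 − 4Q = 52, so Q = 42.5. From demand, P = 137.
DWL is the triangle between Q = 42.5 and Q = 85: ½·(85 − 42.5)·(137 − 52) = 1806.25.

DWL = 1806.25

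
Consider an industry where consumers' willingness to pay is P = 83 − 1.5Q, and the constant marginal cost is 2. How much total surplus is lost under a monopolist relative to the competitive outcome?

DWL = 546.75

Under competition P = MC = 2, so Q = (83 − 2)/1.5 = 54.
The monopolist equates marginal revenue to marginal cost: 83 − 3Q = 2, so Q = 27. From demand, P = 42.5.
DWL is the triangle between Q = 27 and Q = 54: ½·(54 − 27)·(42.5 − 2) = 546.75.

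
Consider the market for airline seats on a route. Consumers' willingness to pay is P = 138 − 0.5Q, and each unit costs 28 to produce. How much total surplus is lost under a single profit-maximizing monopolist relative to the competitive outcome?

DWL = 3025

Under competition P = MC = 28, so Q = (138 − 28)/0.5 = 220.
The monopolist equates marginal revenue to marginal cost: 138 − Q = 28, so Q = 110. From demand, P = 83.
DWL is the triangle between Q = 110 and Q = 220: ½·(220 − 110)·(83 − 28) = 3025.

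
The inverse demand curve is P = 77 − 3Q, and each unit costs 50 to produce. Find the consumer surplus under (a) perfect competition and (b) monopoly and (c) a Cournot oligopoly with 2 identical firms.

Perfect competition: P = MC = 50, so 77 − 3Q = 50 and Q = 9.
CS = ½·(77 − 50)·9 = 121.5.
The monopolist equates marginal revenue to marginal cost: 77 − 6Q = 50, so Q = 4.5. From demand, P = 63.5.
CS = ½·(77 − 63.5)·4.5 = 30.375.
With 2 symmetric Cournot firms, each firm's FOC gives 77 − 9q = 50, so q = 3, Q = 2·3 = 6, and P = 59.
CS = ½·(77 − 59)·6 = 54.

Competition: CS = 121.5; Monopoly: CS = 30.375; Cournot: CS = 54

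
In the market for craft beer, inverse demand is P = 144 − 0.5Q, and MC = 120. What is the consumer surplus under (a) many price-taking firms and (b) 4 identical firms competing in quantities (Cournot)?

Competition: CS = 576; Cournot: CS = 368.64

Perfect competition: P = MC = 120, so 144 − 0.5Q = 120 and Q = 48.
CS = ½·(144 − 120)·48 = 576.
Cournot with 4 identical firms: the symmetric best-response condition is 144 − 2.5q = 120. Each firm produces q = 9.6, total output Q = 38.4, price P = 124.8.
CS = ½·(144 − 124.8)·38.4 = 368.64.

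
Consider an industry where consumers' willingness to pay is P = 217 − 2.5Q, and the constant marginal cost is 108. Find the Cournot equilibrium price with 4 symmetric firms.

P = 129.8

Cournot with 4 identical firms: the symmetric best-response condition is 217 − 12.5q = 108. Each firm produces q = 8.72, total output Q = 34.88, price P = 129.8.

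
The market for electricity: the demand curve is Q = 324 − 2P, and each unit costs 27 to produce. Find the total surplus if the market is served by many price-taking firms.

Inverting demand: P = 162 − 0.5Q.
Competitive firms price at marginal cost: P = 27, giving Q = 270.
CS = ½·(162 − 27)·270 = 18225; PS = (27 − 27)·270 = 0; TS = 18225.

TS = 18225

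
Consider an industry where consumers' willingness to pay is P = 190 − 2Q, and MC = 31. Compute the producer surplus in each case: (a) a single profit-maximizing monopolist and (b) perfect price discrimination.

Monopoly: PS = 3160.125; Perfect PD: PS = 6320.25

Monopoly sets MR = MC: 190 − 4Q = 31 ⇒ Q = 39.75, P = 190 − 2·39.75 = 110.5.
PS = (110.5 − 31)·39.75 = 3160.125.
A perfectly discriminating monopolist sells every unit with P(Q) ≥ MC(Q), so output equals the competitive quantity Q = 79.5. Each buyer pays their reservation price, so CS = 0 and the firm captures all surplus.
PS = ½·(190 − 31)·79.5 = 6320.25.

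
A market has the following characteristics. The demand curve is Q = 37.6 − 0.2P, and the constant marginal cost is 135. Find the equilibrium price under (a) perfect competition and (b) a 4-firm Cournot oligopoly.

Inverting demand: P = 188 − 5Q.
Competitive firms price at marginal cost: P = 135, giving Q = 10.6.
With 4 symmetric Cournot firms, each firm's FOC gives 188 − 25q = 135, so q = 2.12, Q = 4·2.12 = 8.48, and P = 145.6.

Competition: P = 135; Cournot: P = 145.6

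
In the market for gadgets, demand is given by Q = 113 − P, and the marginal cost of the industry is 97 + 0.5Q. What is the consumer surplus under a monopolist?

Inverting demand: P = 113 − Q.
A monopolist chooses Q where MR = MC. MR = 113 − 2Q; setting this equal to 97 + 0.5Q gives Q = 6.4 and P = 106.6.
CS = ½·(113 − 106.6)·6.4 = 20.48.

CS = 20.48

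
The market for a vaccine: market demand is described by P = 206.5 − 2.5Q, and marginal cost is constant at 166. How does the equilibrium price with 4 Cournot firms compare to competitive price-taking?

Cournot with 4 identical firms: the symmetric best-response condition is 206.5 − 12.5q = 166. Each firm produces q = 3.24, total output Q = 12.96, price P = 174.1.
Competitive firms price at marginal cost: P = 166, giving Q = 16.2.

Cournot: P = 174.1; Competition: P = 166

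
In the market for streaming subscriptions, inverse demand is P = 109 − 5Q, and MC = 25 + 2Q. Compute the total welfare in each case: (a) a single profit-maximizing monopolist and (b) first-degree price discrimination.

Monopoly: TS = 416.5; Perfect PD: TS = 504

Monopoly sets MR = MC: 109 − 10Q = 25 + 2Q ⇒ Q = 7, P = 109 − 5·7 = 74.
CS = ½·(109 − 74)·7 = 122.5; PS = (74·7 − 25·7 − ½·2·7²) = 294; TS = 416.5.
With perfect price discrimination, output is the efficient level Q = 12 (where demand meets MC), but every buyer pays their willingness to pay: CS = 0 and PS = total surplus.
TS = 504 (equal to competitive TS).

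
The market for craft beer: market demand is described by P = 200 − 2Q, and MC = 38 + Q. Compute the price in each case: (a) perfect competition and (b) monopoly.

Competitive equilibrium sets price equal to marginal cost: 200 − 2Q = 38 + Q, so Q = 54 and P = 92.
Monopoly sets MR = MC: 200 − 4Q = 38 + Q ⇒ Q = 32.4, P = 200 − 2·32.4 = 135.2.

Competition: P = 92; Monopoly: P = 135.2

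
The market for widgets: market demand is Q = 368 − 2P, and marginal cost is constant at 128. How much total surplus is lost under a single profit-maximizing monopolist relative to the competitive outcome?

DWL = 784

Inverting demand: P = 184 − 0.5Q.
Under competition P = MC = 128, so Q = (184 − 128)/0.5 = 112.
Monopoly sets MR = MC: 184 − Q = 128 ⇒ Q = 56, P = 184 − 0.5·56 = 156.
DWL is the triangle between Q = 56 and Q = 112: ½·(112 − 56)·(156 − 128) = 784.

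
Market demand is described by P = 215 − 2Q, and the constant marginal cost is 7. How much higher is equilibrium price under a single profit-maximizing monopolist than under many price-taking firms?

P rises by 104

Under competition P = MC = 7, so Q = (215 − 7)/2 = 104.
Monopoly sets MR = MC: 215 − 4Q = 7 ⇒ Q = 52, P = 215 − 2·52 = 111.
Change in equilibrium price: 111 − 7 = 104.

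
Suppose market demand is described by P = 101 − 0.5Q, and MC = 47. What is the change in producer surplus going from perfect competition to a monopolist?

Perfect competition: P = MC = 47, so 101 − 0.5Q = 47 and Q = 108.
PS = (47 − 47)·108 = 0.
Monopoly sets MR = MC: 101 − Q = 47 ⇒ Q = 54, P = 101 − 0.5·54 = 74.
PS = (74 − 47)·54 = 1458.
Change in producer surplus: 1458 − 0 = 1458.

Producer surplus rises by 1458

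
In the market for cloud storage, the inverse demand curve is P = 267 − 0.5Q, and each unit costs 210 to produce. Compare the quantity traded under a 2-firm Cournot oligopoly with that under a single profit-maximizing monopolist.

Cournot: Q = 76; Monopoly: Q = 57

In a 2-firm Cournot equilibrium, symmetry and the first-order condition give q = (267 − 210)/(1.5) = 38. So Q = 76 and P = 229.
A monopolist chooses Q where MR = MC. MR = 267 − Q; setting this equal to 210 gives Q = 57 and P = 238.5.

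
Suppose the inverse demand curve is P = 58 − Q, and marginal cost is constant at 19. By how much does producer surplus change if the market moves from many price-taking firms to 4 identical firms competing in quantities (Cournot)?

Competitive firms price at marginal cost: P = 19, giving Q = 39.
PS = (19 − 19)·39 = 0.
Cournot with 4 identical firms: the symmetric best-response condition is 58 − 5q = 19. Each firm produces q = 7.8, total output Q = 31.2, price P = 26.8.
PS = (26.8 − 19)·31.2 = 243.36.
Change in producer surplus: 243.36 − 0 = 243.36.

PS rises by 243.36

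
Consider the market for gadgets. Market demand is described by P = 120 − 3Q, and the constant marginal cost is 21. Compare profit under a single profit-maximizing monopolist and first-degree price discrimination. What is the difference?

The monopolist equates marginal revenue to marginal cost: 120 − 6Q = 21, so Q = 16.5. From demand, P = 70.5.
Profit = (70.5 − 21)·16.5 = 816.75.
A perfectly discriminating monopolist sells every unit with P(Q) ≥ MC(Q), so output equals the competitive quantity Q = 33. Each buyer pays their reservation price, so CS = 0 and the firm captures all surplus.
PS equals the full surplus area, 1633.5. Profit = 1633.5 = 1633.5.
Change in profit: 1633.5 − 816.75 = 816.75.

Profit rises by 816.75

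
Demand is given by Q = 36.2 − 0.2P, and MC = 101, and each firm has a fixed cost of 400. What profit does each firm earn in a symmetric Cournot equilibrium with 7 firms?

Inverting demand: P = 181 − 5Q.
Cournot with 7 identical firms: the symmetric best-response condition is 181 − 40q = 101. Each firm produces q = 2, total output Q = 14, price P = 111.
Each firm's profit = (111 − 101)·2 − 400 = −380.

π_i = −380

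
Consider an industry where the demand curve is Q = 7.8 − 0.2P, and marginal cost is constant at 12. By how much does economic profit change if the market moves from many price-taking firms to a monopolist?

Inverting demand: P = 39 − 5Q.
Competitive firms price at marginal cost: P = 12, giving Q = 5.4.
Profit = (12 − 12)·5.4 = 0.
The monopolist equates marginal revenue to marginal cost: 39 − 10Q = 12, so Q = 2.7. From demand, P = 25.5.
Profit = (25.5 − 12)·2.7 = 36.45.
Change in economic profit: 36.45 − 0 = 36.45.

π rises by 36.45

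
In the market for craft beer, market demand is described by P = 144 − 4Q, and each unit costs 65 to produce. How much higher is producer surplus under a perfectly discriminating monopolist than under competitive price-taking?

PS rises by 780.125

Under competition P = MC = 65, so Q = (144 − 65)/4 = 19.75.
PS = (65 − 65)·19.75 = 0.
With perfect price discrimination, output is the efficient level Q = 19.75 (where demand meets MC), but every buyer pays their willingness to pay: CS = 0 and PS = total surplus.
PS = ½·(144 − 65)·19.75 = 780.125.
Change in producer surplus: 780.125 − 0 = 780.125.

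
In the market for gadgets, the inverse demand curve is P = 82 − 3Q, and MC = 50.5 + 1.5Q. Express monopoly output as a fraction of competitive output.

Q_m/Q_c = 0.6

A monopolist chooses Q where MR = MC. MR = 82 − 6Q; setting this equal to 50.5 + 1.5Q gives Q = 4.2 and P = 69.4.
Competitive equilibrium sets price equal to marginal cost: 82 − 3Q = 50.5 + 1.5Q, so Q = 7 and P = 61.
Ratio Q_m/Q_c = 4.2/7 = 0.6.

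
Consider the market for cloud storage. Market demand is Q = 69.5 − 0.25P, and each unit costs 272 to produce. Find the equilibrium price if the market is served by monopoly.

Inverting demand: P = 278 − 4Q.
The monopolist equates marginal revenue to marginal cost: 278 − 8Q = 272, so Q = 0.75. From demand, P = 275.

P = 275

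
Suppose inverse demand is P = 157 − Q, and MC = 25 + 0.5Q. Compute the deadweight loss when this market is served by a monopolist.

DWL = 929.28

Competitive equilibrium sets price equal to marginal cost: 157 − Q = 25 + 0.5Q, so Q = 88 and P = 69.
Monopoly sets MR = MC: 157 − 2Q = 25 + 0.5Q ⇒ Q = 52.8, P = 157 − 52.8 = 104.2.
CS = ½·(157 − 69)·88 = 3872; PS = (69·88 − 25·88 − ½·0.5·88²) = 1936; TS = 5808.
CS = ½·(157 − 104.2)·52.8 = 1393.92; PS = (104.2·52.8 − 25·52.8 − ½·0.5·52.8²) = 3484.8; TS = 4878.72.
DWL = 5808 − 4878.72 = 929.28.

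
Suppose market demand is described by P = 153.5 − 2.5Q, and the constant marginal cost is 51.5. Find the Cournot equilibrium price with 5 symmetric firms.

P = 68.5

With 5 symmetric Cournot firms, each firm's FOC gives 153.5 − 15q = 51.5, so q = 6.8, Q = 5·6.8 = 34, and P = 68.5.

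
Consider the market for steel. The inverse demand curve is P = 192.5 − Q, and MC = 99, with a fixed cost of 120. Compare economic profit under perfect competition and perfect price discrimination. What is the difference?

Economic profit rises by 4371.125

Competitive firms price at marginal cost: P = 99, giving Q = 93.5.
Profit = (99 − 99)·93.5 − 120 = −120.
Under first-degree price discrimination the firm charges each unit its demand price and produces up to where P = MC, i.e. Q = 93.5. Consumer surplus is zero; producer surplus equals total surplus.
PS equals the full surplus area, 4371.125. Profit = 4371.125 − 120 = 4251.125.
Change in economic profit: 4251.125 − −120 = 4371.125.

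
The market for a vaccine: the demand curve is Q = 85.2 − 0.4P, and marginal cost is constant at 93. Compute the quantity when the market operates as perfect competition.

Inverting demand: P = 213 − 2.5Q.
Competitive firms price at marginal cost: P = 93, giving Q = 48.

Q = 48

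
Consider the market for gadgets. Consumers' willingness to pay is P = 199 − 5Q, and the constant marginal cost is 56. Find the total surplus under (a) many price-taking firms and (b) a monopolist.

Competition: TS = 2044.9; Monopoly: TS = 1533.675

Perfect competition: P = MC = 56, so 199 − 5Q = 56 and Q = 28.6.
CS = ½·(199 − 56)·28.6 = 2044.9; PS = (56 − 56)·28.6 = 0; TS = 2044.9.
A monopolist chooses Q where MR = MC. MR = 199 − 10Q; setting this equal to 56 gives Q = 14.3 and P = 127.5.
CS = ½·(199 − 127.5)·14.3 = 511.225; PS = (127.5 − 56)·14.3 = 1022.45; TS = 1533.675.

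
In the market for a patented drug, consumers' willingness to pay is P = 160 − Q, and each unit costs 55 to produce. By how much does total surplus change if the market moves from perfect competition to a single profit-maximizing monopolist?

TS falls by 1378.125

Competitive firms price at marginal cost: P = 55, giving Q = 105.
CS = ½·(160 − 55)·105 = 5512.5; PS = (55 − 55)·105 = 0; TS = 5512.5.
The monopolist equates marginal revenue to marginal cost: 160 − 2Q = 55, so Q = 52.5. From demand, P = 107.5.
CS = ½·(160 − 107.5)·52.5 = 1378.125; PS = (107.5 − 55)·52.5 = 2756.25; TS = 4134.375.
Change in total surplus: 4134.375 − 5512.5 = −1378.125.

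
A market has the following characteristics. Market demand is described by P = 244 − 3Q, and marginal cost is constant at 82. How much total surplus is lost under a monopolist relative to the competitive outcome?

Under competition P = MC = 82, so Q = (244 − 82)/3 = 54.
A monopolist chooses Q where MR = MC. MR = 244 − 6Q; setting this equal to 82 gives Q = 27 and P = 163.
DWL is the triangle between Q = 27 and Q = 54: ½·(54 − 27)·(163 − 82) = 1093.5.

DWL = 1093.5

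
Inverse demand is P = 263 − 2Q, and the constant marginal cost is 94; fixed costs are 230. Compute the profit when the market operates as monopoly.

A monopolist chooses Q where MR = MC. MR = 263 − 4Q; setting this equal to 94 gives Q = 42.25 and P = 178.5.
Profit = (178.5 − 94)·42.25 − 230 = 3340.125.

Profit = 3340.125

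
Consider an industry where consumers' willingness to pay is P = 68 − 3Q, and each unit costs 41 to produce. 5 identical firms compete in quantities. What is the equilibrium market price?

Cournot with 5 identical firms: the symmetric best-response condition is 68 − 18q = 41. Each firm produces q = 1.5, total output Q = 7.5, price P = 45.5.

P = 45.5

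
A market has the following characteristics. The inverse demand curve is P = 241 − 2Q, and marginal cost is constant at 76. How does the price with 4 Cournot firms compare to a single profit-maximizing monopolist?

In a 4-firm Cournot equilibrium, symmetry and the first-order condition give q = (241 − 76)/(10) = 16.5. So Q = 66 and P = 109.
Monopoly sets MR = MC: 241 − 4Q = 76 ⇒ Q = 41.25, P = 241 − 2·41.25 = 158.5.

Cournot: P = 109; Monopoly: P = 158.5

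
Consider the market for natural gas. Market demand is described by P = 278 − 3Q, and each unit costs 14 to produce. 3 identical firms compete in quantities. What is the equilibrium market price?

P = 80

Cournot with 3 identical firms: the symmetric best-response condition is 278 − 12q = 14. Each firm produces q = 22, total output Q = 66, price P = 80.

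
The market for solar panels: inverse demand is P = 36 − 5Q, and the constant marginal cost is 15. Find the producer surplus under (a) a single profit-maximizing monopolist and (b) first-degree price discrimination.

A monopolist chooses Q where MR = MC. MR = 36 − 10Q; setting this equal to 15 gives Q = 2.1 and P = 25.5.
PS = (25.5 − 15)·2.1 = 22.05.
With perfect price discrimination, output is the efficient level Q = 4.2 (where demand meets MC), but every buyer pays their willingness to pay: CS = 0 and PS = total surplus.
PS = ½·(36 − 15)·4.2 = 44.1.

Monopoly: PS = 22.05; Perfect PD: PS = 44.1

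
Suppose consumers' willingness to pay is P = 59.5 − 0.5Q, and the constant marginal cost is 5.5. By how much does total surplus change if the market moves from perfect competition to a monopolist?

Total surplus falls by 729

Competitive firms price at marginal cost: P = 5.5, giving Q = 108.
CS = ½·(59.5 − 5.5)·108 = 2916; PS = (5.5 − 5.5)·108 = 0; TS = 2916.
The monopolist equates marginal revenue to marginal cost: 59.5 − Q = 5.5, so Q = 54. From demand, P = 32.5.
CS = ½·(59.5 − 32.5)·54 = 729; PS = (32.5 − 5.5)·54 = 1458; TS = 2187.
Change in total surplus: 2187 − 2916 = −729.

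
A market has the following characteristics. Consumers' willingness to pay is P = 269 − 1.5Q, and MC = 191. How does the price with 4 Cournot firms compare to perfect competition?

Cournot: P = 206.6; Competition: P = 191

With 4 symmetric Cournot firms, each firm's FOC gives 269 − 7.5q = 191, so q = 10.4, Q = 4·10.4 = 41.6, and P = 206.6.
Under competition P = MC = 191, so Q = (269 − 191)/1.5 = 52.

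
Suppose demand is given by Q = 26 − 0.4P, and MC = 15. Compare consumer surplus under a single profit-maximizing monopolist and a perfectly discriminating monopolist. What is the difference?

Inverting demand: P = 65 − 2.5Q.
A monopolist chooses Q where MR = MC. MR = 65 − 5Q; setting this equal to 15 gives Q = 10 and P = 40.
CS = ½·(65 − 40)·10 = 125.
Under first-degree price discrimination the firm charges each unit its demand price and produces up to where P = MC, i.e. Q = 20. Consumer surplus is zero; producer surplus equals total surplus.
CS = 0.
Change in consumer surplus: 0 − 125 = −125.

CS falls by 125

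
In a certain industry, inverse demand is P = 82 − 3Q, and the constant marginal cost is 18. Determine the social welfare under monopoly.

TS = 512

Monopoly sets MR = MC: 82 − 6Q = 18 ⇒ Q = 32/3, P = 82 − 3·32/3 = 50.
CS = ½·(82 − 50)·32/3 = 512/3; PS = (50 − 18)·32/3 = 1024/3; TS = 512.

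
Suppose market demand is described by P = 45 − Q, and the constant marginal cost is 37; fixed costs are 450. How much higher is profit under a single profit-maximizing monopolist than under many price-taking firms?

π rises by 16

Perfect competition: P = MC = 37, so 45 − Q = 37 and Q = 8.
Profit = (37 − 37)·8 − 450 = −450.
A monopolist chooses Q where MR = MC. MR = 45 − 2Q; setting this equal to 37 gives Q = 4 and P = 41.
Profit = (41 − 37)·4 − 450 = −434.
Change in profit: −434 − −450 = 16.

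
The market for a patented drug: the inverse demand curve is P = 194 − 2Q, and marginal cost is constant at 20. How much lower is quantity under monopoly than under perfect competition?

Under competition P = MC = 20, so Q = (194 − 20)/2 = 87.
Monopoly sets MR = MC: 194 − 4Q = 20 ⇒ Q = 43.5, P = 194 − 2·43.5 = 107.
Change in quantity: 43.5 − 87 = −43.5.

Q falls by 43.5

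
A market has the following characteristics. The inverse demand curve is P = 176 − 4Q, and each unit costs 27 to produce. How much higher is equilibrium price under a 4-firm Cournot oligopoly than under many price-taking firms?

Under competition P = MC = 27, so Q = (176 − 27)/4 = 37.25.
Cournot with 4 identical firms: the symmetric best-response condition is 176 − 20q = 27. Each firm produces q = 7.45, total output Q = 29.8, price P = 56.8.
Change in equilibrium price: 56.8 − 27 = 29.8.

Equilibrium price rises by 29.8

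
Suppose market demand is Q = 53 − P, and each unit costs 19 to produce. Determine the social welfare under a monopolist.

Inverting demand: P = 53 − Q.
Monopoly sets MR = MC: 53 − 2Q = 19 ⇒ Q = 17, P = 53 − 17 = 36.
CS = ½·(53 − 36)·17 = 144.5; PS = (36 − 19)·17 = 289; TS = 433.5.

TS = 433.5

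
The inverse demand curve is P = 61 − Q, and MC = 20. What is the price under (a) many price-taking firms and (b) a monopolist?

Competition: P = 20; Monopoly: P = 40.5

Competitive firms price at marginal cost: P = 20, giving Q = 41.
Monopoly sets MR = MC: 61 − 2Q = 20 ⇒ Q = 20.5, P = 61 − 20.5 = 40.5.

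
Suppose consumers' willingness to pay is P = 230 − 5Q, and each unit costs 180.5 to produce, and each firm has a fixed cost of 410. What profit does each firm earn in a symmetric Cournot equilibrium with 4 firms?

Cournot with 4 identical firms: the symmetric best-response condition is 230 − 25q = 180.5. Each firm produces q = 1.98, total output Q = 7.92, price P = 190.4.
Each firm's profit = (190.4 − 180.5)·1.98 − 410 = −390.398.

π_i = −390.398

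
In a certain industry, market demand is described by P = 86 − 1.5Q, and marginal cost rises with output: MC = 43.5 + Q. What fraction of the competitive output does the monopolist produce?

Q_m/Q_c = 0.625

A monopolist chooses Q where MR = MC. MR = 86 − 3Q; setting this equal to 43.5 + Q gives Q = 10.625 and P = 1121/16.
Under competition P = MC: 86 − 1.5Q = 43.5 + Q ⇒ Q = 17, P = 60.5.
Ratio Q_m/Q_c = 10.625/17 = 0.625.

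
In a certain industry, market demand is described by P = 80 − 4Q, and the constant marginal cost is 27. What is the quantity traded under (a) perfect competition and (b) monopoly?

Competitive firms price at marginal cost: P = 27, giving Q = 13.25.
A monopolist chooses Q where MR = MC. MR = 80 − 8Q; setting this equal to 27 gives Q = 6.625 and P = 53.5.

Competition: Q = 13.25; Monopoly: Q = 6.625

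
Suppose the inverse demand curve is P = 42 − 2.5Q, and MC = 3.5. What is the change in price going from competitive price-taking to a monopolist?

P rises by 19.25

Under competition P = MC = 3.5, so Q = (42 − 3.5)/2.5 = 15.4.
A monopolist chooses Q where MR = MC. MR = 42 − 5Q; setting this equal to 3.5 gives Q = 7.7 and P = 22.75.
Change in price: 22.75 − 3.5 = 19.25.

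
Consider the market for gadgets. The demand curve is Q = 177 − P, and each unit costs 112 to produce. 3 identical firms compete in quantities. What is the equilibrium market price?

Inverting demand: P = 177 − Q.
Cournot with 3 identical firms: the symmetric best-response condition is 177 − 4q = 112. Each firm produces q = 16.25, total output Q = 48.75, price P = 128.25.

P = 128.25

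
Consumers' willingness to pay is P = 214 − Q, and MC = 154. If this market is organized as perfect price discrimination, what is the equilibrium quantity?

Under first-degree price discrimination the firm charges each unit its demand price and produces up to where P = MC, i.e. Q = 60. Consumer surplus is zero; producer surplus equals total surplus.

Q = 60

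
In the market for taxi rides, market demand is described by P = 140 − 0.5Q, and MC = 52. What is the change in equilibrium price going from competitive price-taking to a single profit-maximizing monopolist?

Equilibrium price rises by 44

Competitive firms price at marginal cost: P = 52, giving Q = 176.
The monopolist equates marginal revenue to marginal cost: 140 − Q = 52, so Q = 88. From demand, P = 96.
Change in equilibrium price: 96 − 52 = 44.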